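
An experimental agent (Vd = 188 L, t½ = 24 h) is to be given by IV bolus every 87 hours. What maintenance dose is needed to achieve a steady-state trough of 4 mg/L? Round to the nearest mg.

8526 mg

τ/t½ = 87/24 ≈ 3.625, so f = (1/2)^(87/24) ≈ 0.081052.
Cmin,ss = (D/Vd)·f/(1−f), so D = Cmin,ss·Vd·(1−f)/f.
D = 4 × 188 × (1−f)/f ≈ 4 × 188 × 11.33776 ≈ 8526.00 mg.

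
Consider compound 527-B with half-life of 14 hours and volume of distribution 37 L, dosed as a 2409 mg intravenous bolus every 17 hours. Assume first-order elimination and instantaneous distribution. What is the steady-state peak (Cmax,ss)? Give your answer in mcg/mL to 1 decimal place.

114.4 mcg/mL

τ/t½ = 17/14 ≈ 1.2143, so fraction remaining f = (1/2)^(17/14) ≈ 0.4310.
At steady state, accumulation factor R = 1/(1 − e^(−kτ)) ≈ 1.7575.
Each bolus raises the concentration by D/Vd = 2409/37 ≈ 65.108 mcg/mL.
Steady-state peak Cmax,ss = C₀·R ≈ 65.108 × 1.7575 ≈ 114.427 mcg/mL.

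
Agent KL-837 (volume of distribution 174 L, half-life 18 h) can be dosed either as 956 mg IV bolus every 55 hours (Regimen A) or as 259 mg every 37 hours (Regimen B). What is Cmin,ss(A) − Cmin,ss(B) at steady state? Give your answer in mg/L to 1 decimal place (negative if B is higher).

0.3 mg/L

Regimen A: f = (1/2)^(55/18) ≈ 0.1203; Cmin,ss = (956/174)·f/(1−f) ≈ 0.751 mg/L.
Regimen B: f = (1/2)^(37/18) ≈ 0.2406; Cmin,ss = (259/174)·f/(1−f) ≈ 0.472 mg/L.
Difference ≈ 0.751 − 0.472 ≈ 0.279 mg/L.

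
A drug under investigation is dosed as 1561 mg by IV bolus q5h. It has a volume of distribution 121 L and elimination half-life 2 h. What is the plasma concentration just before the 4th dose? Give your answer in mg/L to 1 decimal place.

2.8 mg/L

f = (1/2)^(τ/t½) = (1/2)^(5/2) ≈ 0.1768.
C₀ = D/Vd = 1561/121 ≈ 12.901 mg/L.
Before the 4th dose, 3 doses have been given. Superposition: Cmin = C₀·(f + f² + … + f^3).
≈ 12.901 × (0.1768 + 0.0313 + 0.0055) ≈ 12.901 × 0.2136 ≈ 2.756 mg/L.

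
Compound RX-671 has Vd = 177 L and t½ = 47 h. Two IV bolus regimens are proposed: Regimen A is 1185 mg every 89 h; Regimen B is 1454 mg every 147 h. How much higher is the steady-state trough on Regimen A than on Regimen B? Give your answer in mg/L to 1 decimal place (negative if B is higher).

1.4 mg/L

Regimen A: f = (1/2)^(89/47) ≈ 0.2691; Cmin,ss = (1185/177)·f/(1−f) ≈ 2.465 mg/L.
Regimen B: f = (1/2)^(147/47) ≈ 0.1144; Cmin,ss = (1454/177)·f/(1−f) ≈ 1.061 mg/L.
Difference ≈ 2.465 − 1.061 ≈ 1.404 mg/L.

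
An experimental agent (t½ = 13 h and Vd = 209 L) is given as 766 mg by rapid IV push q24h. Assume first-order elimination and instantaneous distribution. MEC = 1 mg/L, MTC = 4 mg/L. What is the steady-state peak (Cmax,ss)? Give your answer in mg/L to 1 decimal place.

k = ln2/t½ = ln2/13 ≈ 0.053319 h⁻¹; fraction remaining f = e^(−kτ) = e^(−0.053319×24) ≈ 0.2781.
At steady state, accumulation factor R = 1/(1 − e^(−kτ)) ≈ 1.3852.
Single-dose peak C₀ = D/Vd = 766/209 ≈ 3.665 mg/L.
Steady-state peak Cmax,ss = C₀·R ≈ 3.665 × 1.3852 ≈ 5.077 mg/L.
Peak 5.1 mg/L vs MTC 4 mg/L: exceeds toxic threshold.

5.1 mg/L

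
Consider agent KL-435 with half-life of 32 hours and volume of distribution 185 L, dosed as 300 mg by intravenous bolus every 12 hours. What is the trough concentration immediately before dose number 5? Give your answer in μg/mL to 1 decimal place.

3.5 μg/mL

f = (1/2)^(τ/t½) = (1/2)^(12/32) ≈ 0.7711.
C₀ = D/Vd = 300/185 ≈ 1.622 μg/mL.
Before the 5th dose, 4 doses have been given. Superposition: Cmin = C₀·(f + f² + … + f^4).
≈ 1.622 × (0.7711 + 0.5946 + 0.4585 + 0.3535) ≈ 1.622 × 2.1777 ≈ 3.532 μg/mL.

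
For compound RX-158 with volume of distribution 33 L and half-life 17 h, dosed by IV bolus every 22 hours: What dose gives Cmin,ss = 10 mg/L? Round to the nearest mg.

τ/t½ = 22/17 ≈ 1.2941, so f = (1/2)^(22/17) ≈ 0.407785.
Cmin,ss = (D/Vd)·f/(1−f), so D = Cmin,ss·Vd·(1−f)/f.
D = 10 × 33 × (1−f)/f ≈ 10 × 33 × 1.45227 ≈ 479.25 mg.

479 mg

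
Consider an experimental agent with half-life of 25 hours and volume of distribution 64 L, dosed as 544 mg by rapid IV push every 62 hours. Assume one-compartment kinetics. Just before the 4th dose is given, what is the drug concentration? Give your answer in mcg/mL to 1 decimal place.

1.8 mcg/mL

f = (1/2)^(τ/t½) = (1/2)^(62/25) ≈ 0.1792.
C₀ = D/Vd = 544/64 ≈ 8.500 mcg/mL.
Before the 4th dose, 3 doses have been given. Superposition: Cmin = C₀·(f + f² + … + f^3).
≈ 8.500 × (0.1792 + 0.0321 + 0.0058) ≈ 8.500 × 0.2171 ≈ 1.845 mcg/mL.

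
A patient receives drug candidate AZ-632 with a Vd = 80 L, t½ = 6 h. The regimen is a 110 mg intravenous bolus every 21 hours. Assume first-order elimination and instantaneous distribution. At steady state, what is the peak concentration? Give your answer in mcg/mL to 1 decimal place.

1.5 mcg/mL

τ/t½ = 21/6 ≈ 3.5, so fraction remaining f = (1/2)^(21/6) ≈ 0.0884.
At steady state, accumulation factor R = 1/(1 − e^(−kτ)) ≈ 1.0970.
Each bolus raises the concentration by D/Vd = 110/80 ≈ 1.375 mcg/mL.
Cmax,ss = C₀/(1 − f) ≈ 1.375/0.9116 ≈ 1.508 mcg/mL.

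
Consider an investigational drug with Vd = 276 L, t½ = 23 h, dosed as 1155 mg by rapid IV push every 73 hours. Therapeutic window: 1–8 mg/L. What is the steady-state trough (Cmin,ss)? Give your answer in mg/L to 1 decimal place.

Over one 73-h interval, 73/23 ≈ 3.1739 half-lives elapse, leaving f ≈ 0.1108 of each dose.
At steady state, accumulation factor R = 1/(1 − e^(−kτ)) ≈ 1.1246.
Each bolus raises the concentration by D/Vd = 1155/276 ≈ 4.185 mg/L.
Steady-state peak Cmax,ss = C₀·R ≈ 4.185 × 1.1246 ≈ 4.706 mg/L.
One interval later, Cmin,ss = Cmax,ss·e^(−kτ) ≈ 4.706 × 0.1108 ≈ 0.521 mg/L.
Trough 0.5 mg/L vs MEC 1 mg/L: subtherapeutic.

0.5 mg/L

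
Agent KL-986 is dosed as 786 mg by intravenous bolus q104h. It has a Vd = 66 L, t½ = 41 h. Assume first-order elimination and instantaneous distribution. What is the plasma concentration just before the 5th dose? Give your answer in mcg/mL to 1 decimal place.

2.5 mcg/mL

f = (1/2)^(τ/t½) = (1/2)^(104/41) ≈ 0.1724.
C₀ = D/Vd = 786/66 ≈ 11.909 mcg/mL.
Before the 5th dose, 4 doses have been given. Superposition: Cmin = C₀·(f + f² + … + f^4).
≈ 11.909 × (0.1724 + 0.0297 + 0.0051 + 0.0009) ≈ 11.909 × 0.2081 ≈ 2.478 mcg/mL.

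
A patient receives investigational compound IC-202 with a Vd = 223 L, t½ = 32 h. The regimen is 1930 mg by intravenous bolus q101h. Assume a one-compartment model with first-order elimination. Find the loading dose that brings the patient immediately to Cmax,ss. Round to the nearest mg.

f = (1/2)^(101/32) ≈ 0.112169; accumulation ratio R = 1/(1−f) ≈ 1.12634.
Loading dose to hit Cmax,ss on first dose: D_load = D_maint·R ≈ 1930 × 1.12634 ≈ 2173.84 mg.

2174 mg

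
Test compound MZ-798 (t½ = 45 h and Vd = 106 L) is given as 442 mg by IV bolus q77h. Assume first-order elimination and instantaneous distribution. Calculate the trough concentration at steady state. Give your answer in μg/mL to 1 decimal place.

1.8 μg/mL

τ/t½ = 77/45 ≈ 1.7111, so fraction remaining f = (1/2)^(77/45) ≈ 0.3054.
Accumulation ratio R = 1/(1 − f) ≈ 1/0.6946 ≈ 1.4397.
Each bolus raises the concentration by D/Vd = 442/106 ≈ 4.170 μg/mL.
Steady-state peak Cmax,ss = C₀·R ≈ 4.170 × 1.4397 ≈ 6.004 μg/mL.
One interval later, Cmin,ss = Cmax,ss·e^(−kτ) ≈ 6.004 × 0.3054 ≈ 1.834 μg/mL.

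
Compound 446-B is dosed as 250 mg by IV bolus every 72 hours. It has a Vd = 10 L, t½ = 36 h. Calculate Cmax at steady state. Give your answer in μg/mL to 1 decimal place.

33.3 μg/mL

τ = 72 h = 2 half-lives, so f = (1/2)^2 = 0.25.
At steady state, R = 1/(1 − 0.25) = 4/3.
Single-dose peak C₀ = D/Vd = 250/10 = 25 μg/mL.
Steady-state peak Cmax,ss = C₀·R = 25 × 4/3 ≈ 33.333 μg/mL.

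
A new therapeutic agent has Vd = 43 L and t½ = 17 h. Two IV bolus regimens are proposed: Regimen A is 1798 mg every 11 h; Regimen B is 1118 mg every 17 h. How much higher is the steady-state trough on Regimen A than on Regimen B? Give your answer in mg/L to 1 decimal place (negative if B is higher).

47.9 mg/L

Regimen A: f = (1/2)^(11/17) ≈ 0.6386; Cmin,ss = (1798/43)·f/(1−f) ≈ 73.886 mg/L.
Regimen B: f = (1/2)^(17/17) ≈ 0.5000; Cmin,ss = (1118/43)·f/(1−f) ≈ 26.000 mg/L.
Difference ≈ 73.886 − 26.000 ≈ 47.886 mg/L.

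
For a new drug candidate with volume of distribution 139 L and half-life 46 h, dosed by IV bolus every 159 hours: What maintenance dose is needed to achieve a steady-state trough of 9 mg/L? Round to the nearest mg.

12482 mg

τ/t½ = 159/46 ≈ 3.4565, so f = (1/2)^(159/46) ≈ 0.091093.
Cmin,ss = (D/Vd)·f/(1−f), so D = Cmin,ss·Vd·(1−f)/f.
D = 9 × 139 × (1−f)/f ≈ 9 × 139 × 9.97779 ≈ 12482.22 mg.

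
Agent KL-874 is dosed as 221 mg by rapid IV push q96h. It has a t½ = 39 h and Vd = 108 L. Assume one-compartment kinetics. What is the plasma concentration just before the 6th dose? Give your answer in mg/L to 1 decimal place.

0.5 mg/L

f = (1/2)^(τ/t½) = (1/2)^(96/39) ≈ 0.1816.
C₀ = D/Vd = 221/108 ≈ 2.046 mg/L.
Before the 6th dose, 5 doses have been given. Superposition: Cmin = C₀·(f + f² + … + f^5).
≈ 2.046 × (0.1816 + 0.0330 + 0.0060 + 0.0011 + 0.0002) ≈ 2.046 × 0.2219 ≈ 0.454 mg/L.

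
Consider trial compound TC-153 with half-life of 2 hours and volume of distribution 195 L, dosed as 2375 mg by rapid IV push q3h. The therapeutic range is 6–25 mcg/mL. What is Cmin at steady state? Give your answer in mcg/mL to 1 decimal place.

τ/t½ = 3/2 ≈ 1.5, so fraction remaining f = (1/2)^(3/2) ≈ 0.3536.
Single-dose peak C₀ = D/Vd = 2375/195 ≈ 12.179 mcg/mL.
Steady-state trough Cmin,ss = C₀·f/(1−f) ≈ 12.179 × 0.3536/0.6464 ≈ 6.662 mcg/mL.
Trough 6.7 mcg/mL vs MEC 6 mcg/mL: adequate.

6.7 mcg/mL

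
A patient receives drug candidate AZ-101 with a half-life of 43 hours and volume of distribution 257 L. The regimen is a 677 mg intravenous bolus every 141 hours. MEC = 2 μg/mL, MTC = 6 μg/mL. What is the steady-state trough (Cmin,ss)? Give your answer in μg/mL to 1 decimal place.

τ/t½ = 141/43 ≈ 3.2791, so fraction remaining f = (1/2)^(141/43) ≈ 0.1030.
Each bolus raises the concentration by D/Vd = 677/257 ≈ 2.634 μg/mL.
Steady-state trough Cmin,ss = C₀·f/(1−f) ≈ 2.634 × 0.1030/0.8970 ≈ 0.302 μg/mL.
Trough 0.3 μg/mL vs MEC 2 μg/mL: subtherapeutic.

0.3 μg/mL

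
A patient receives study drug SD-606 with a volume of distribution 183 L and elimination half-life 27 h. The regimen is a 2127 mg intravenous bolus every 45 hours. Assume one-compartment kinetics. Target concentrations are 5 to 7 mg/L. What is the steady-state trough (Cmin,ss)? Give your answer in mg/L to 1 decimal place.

5.3 mg/L

τ/t½ = 45/27 ≈ 1.6667, so fraction remaining f = (1/2)^(45/27) ≈ 0.3150.
Each bolus raises the concentration by D/Vd = 2127/183 ≈ 11.623 mg/L.
Steady-state trough Cmin,ss = C₀·f/(1−f) ≈ 11.623 × 0.3150/0.6850 ≈ 5.345 mg/L.
Trough 5.3 mg/L vs MEC 5 mg/L: adequate.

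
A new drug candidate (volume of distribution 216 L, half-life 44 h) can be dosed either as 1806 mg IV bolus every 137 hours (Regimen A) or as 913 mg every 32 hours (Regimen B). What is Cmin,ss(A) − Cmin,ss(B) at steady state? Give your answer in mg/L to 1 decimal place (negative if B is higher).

Regimen A: f = (1/2)^(137/44) ≈ 0.1155; Cmin,ss = (1806/216)·f/(1−f) ≈ 1.092 mg/L.
Regimen B: f = (1/2)^(32/44) ≈ 0.6040; Cmin,ss = (913/216)·f/(1−f) ≈ 6.447 mg/L.
Difference ≈ 1.092 − 6.447 ≈ -5.355 mg/L.

-5.4 mg/L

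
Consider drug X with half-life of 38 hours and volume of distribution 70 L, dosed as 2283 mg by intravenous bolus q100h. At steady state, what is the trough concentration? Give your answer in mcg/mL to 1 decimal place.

6.3 mcg/mL

Over one 100-h interval, 100/38 ≈ 2.6316 half-lives elapse, leaving f ≈ 0.1614 of each dose.
Single-dose peak C₀ = D/Vd = 2283/70 ≈ 32.614 mcg/mL.
Steady-state trough Cmin,ss = C₀·f/(1−f) ≈ 32.614 × 0.1614/0.8386 ≈ 6.277 mcg/mL.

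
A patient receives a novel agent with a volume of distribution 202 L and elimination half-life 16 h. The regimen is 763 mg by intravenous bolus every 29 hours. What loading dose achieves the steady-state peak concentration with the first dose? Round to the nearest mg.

1067 mg

f = (1/2)^(29/16) ≈ 0.284697; accumulation ratio R = 1/(1−f) ≈ 1.39801.
Loading dose to hit Cmax,ss on first dose: D_load = D_maint·R ≈ 763 × 1.39801 ≈ 1066.68 mg.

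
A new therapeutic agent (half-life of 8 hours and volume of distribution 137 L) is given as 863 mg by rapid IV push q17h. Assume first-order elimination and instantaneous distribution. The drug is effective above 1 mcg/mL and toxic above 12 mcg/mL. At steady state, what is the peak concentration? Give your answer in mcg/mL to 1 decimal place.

τ/t½ = 17/8 ≈ 2.125, so fraction remaining f = (1/2)^(17/8) ≈ 0.2293.
Accumulation ratio R = 1/(1 − f) ≈ 1/0.7707 ≈ 1.2975.
Single-dose peak C₀ = D/Vd = 863/137 ≈ 6.299 mcg/mL.
Cmax,ss = C₀/(1 − f) ≈ 6.299/0.7707 ≈ 8.173 mcg/mL.
Peak 8.2 mcg/mL vs MTC 12 mcg/mL: below toxic threshold.

8.2 mcg/mL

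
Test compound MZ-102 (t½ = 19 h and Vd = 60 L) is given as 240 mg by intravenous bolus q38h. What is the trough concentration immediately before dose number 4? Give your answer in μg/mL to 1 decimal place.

1.3 μg/mL

f = (1/2)^(τ/t½) = (1/2)^(38/19) ≈ 0.2500.
C₀ = D/Vd = 240/60 ≈ 4.000 μg/mL.
Before the 4th dose, 3 doses have been given. Superposition: Cmin = C₀·(f + f² + … + f^3).
≈ 4.000 × (0.2500 + 0.0625 + 0.0156) ≈ 4.000 × 0.3281 ≈ 1.312 μg/mL.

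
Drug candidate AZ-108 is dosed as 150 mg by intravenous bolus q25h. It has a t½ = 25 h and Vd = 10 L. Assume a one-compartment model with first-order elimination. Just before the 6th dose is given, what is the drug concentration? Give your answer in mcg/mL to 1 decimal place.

f = (1/2)^(τ/t½) = (1/2)^(25/25) ≈ 0.5000.
C₀ = D/Vd = 150/10 ≈ 15.000 mcg/mL.
Before the 6th dose, 5 doses have been given. Superposition: Cmin = C₀·(f + f² + … + f^5).
≈ 15.000 × (0.5000 + 0.2500 + 0.1250 + 0.0625 + 0.0313) ≈ 15.000 × 0.9688 ≈ 14.532 mcg/mL.

14.5 mcg/mL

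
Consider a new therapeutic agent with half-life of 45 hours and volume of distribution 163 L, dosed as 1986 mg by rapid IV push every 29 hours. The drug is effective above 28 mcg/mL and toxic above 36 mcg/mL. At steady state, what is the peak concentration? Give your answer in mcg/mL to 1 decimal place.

Over one 29-h interval, 29/45 ≈ 0.64444 half-lives elapse, leaving f ≈ 0.6397 of each dose.
Accumulation ratio R = 1/(1 − f) ≈ 1/0.3603 ≈ 2.7755.
Each bolus raises the concentration by D/Vd = 1986/163 ≈ 12.184 mcg/mL.
Steady-state peak Cmax,ss = C₀·R ≈ 12.184 × 2.7755 ≈ 33.817 mcg/mL.
Peak 33.8 mcg/mL vs MTC 36 mcg/mL: below toxic threshold.

33.8 mcg/mL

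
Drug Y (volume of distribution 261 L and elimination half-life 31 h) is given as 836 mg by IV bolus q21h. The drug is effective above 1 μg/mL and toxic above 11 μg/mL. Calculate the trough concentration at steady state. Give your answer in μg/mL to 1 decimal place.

5.3 μg/mL

Over one 21-h interval, 21/31 ≈ 0.67742 half-lives elapse, leaving f ≈ 0.6253 of each dose.
Accumulation ratio R = 1/(1 − f) ≈ 1/0.3747 ≈ 2.6688.
Single-dose peak C₀ = D/Vd = 836/261 ≈ 3.203 μg/mL.
Cmax,ss = C₀/(1 − f) ≈ 3.203/0.3747 ≈ 8.548 μg/mL.
Steady-state trough Cmin,ss = Cmax,ss·f ≈ 8.548 × 0.6253 ≈ 5.345 μg/mL.
Trough 5.3 μg/mL vs MEC 1 μg/mL: adequate.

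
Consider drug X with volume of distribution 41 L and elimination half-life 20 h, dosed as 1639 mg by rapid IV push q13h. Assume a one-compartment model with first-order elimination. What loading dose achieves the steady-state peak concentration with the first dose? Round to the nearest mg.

4519 mg

f = (1/2)^(13/20) ≈ 0.637280; accumulation ratio R = 1/(1−f) ≈ 2.75695.
Loading dose to hit Cmax,ss on first dose: D_load = D_maint·R ≈ 1639 × 2.75695 ≈ 4518.64 mg.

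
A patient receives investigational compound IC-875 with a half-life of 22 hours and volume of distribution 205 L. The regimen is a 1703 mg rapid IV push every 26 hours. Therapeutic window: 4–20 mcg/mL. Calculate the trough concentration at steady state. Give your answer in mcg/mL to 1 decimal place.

τ/t½ = 26/22 ≈ 1.1818, so fraction remaining f = (1/2)^(26/22) ≈ 0.4408.
At steady state, accumulation factor R = 1/(1 − e^(−kτ)) ≈ 1.7883.
Single-dose peak C₀ = D/Vd = 1703/205 ≈ 8.307 mcg/mL.
Steady-state peak Cmax,ss = C₀·R ≈ 8.307 × 1.7883 ≈ 14.855 mcg/mL.
Steady-state trough Cmin,ss = Cmax,ss·f ≈ 14.855 × 0.4408 ≈ 6.548 mcg/mL.
Trough 6.5 mcg/mL vs MEC 4 mcg/mL: adequate.

6.5 mcg/mL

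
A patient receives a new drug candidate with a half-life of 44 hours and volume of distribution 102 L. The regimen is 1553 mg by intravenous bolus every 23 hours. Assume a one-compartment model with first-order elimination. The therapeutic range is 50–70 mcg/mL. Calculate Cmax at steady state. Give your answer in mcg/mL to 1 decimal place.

τ/t½ = 23/44 ≈ 0.52273, so fraction remaining f = (1/2)^(23/44) ≈ 0.6961.
At steady state, accumulation factor R = 1/(1 − e^(−kτ)) ≈ 3.2906.
Single-dose peak C₀ = D/Vd = 1553/102 ≈ 15.225 mcg/mL.
Cmax,ss = C₀/(1 − f) ≈ 15.225/0.3039 ≈ 50.099 mcg/mL.
Peak 50.1 mcg/mL vs MTC 70 mcg/mL: below toxic threshold.

50.1 mcg/mL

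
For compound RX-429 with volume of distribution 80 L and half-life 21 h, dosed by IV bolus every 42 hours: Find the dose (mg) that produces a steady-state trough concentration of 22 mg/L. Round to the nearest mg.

τ/t½ = 42/21 ≈ 2, so f = (1/2)^(42/21) ≈ 0.250000.
Cmin,ss = (D/Vd)·f/(1−f), so D = Cmin,ss·Vd·(1−f)/f.
D = 22 × 80 × (1−f)/f ≈ 22 × 80 × 3.00000 ≈ 5280.00 mg.

5280 mg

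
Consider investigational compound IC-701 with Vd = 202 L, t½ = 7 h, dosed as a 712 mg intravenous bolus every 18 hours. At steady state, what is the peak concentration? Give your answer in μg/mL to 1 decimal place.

4.2 μg/mL

Over one 18-h interval, 18/7 ≈ 2.5714 half-lives elapse, leaving f ≈ 0.1682 of each dose.
At steady state, accumulation factor R = 1/(1 − e^(−kτ)) ≈ 1.2022.
Single-dose peak C₀ = D/Vd = 712/202 ≈ 3.525 μg/mL.
Steady-state peak Cmax,ss = C₀·R ≈ 3.525 × 1.2022 ≈ 4.238 μg/mL.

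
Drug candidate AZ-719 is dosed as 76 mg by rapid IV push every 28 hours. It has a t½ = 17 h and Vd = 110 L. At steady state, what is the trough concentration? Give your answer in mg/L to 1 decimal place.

Over one 28-h interval, 28/17 ≈ 1.6471 half-lives elapse, leaving f ≈ 0.3193 of each dose.
At steady state, accumulation factor R = 1/(1 − e^(−kτ)) ≈ 1.4691.
Each bolus raises the concentration by D/Vd = 76/110 ≈ 0.691 mg/L.
Cmax,ss = C₀/(1 − f) ≈ 0.691/0.6807 ≈ 1.015 mg/L.
One interval later, Cmin,ss = Cmax,ss·e^(−kτ) ≈ 1.015 × 0.3193 ≈ 0.324 mg/L.

0.3 mg/L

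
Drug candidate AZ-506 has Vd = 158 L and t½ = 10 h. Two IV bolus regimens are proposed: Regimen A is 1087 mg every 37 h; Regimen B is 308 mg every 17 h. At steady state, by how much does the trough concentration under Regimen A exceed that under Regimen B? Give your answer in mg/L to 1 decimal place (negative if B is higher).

Regimen A: f = (1/2)^(37/10) ≈ 0.0769; Cmin,ss = (1087/158)·f/(1−f) ≈ 0.573 mg/L.
Regimen B: f = (1/2)^(17/10) ≈ 0.3078; Cmin,ss = (308/158)·f/(1−f) ≈ 0.867 mg/L.
Difference ≈ 0.573 − 0.867 ≈ -0.294 mg/L.

-0.3 mg/L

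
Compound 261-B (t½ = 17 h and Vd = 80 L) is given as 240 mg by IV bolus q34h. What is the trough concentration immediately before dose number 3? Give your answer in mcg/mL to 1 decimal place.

0.9 mcg/mL

f = (1/2)^(τ/t½) = (1/2)^(34/17) ≈ 0.2500.
C₀ = D/Vd = 240/80 ≈ 3.000 mcg/mL.
Before the 3rd dose, 2 doses have been given. Superposition: Cmin = C₀·(f + f²).
≈ 3.000 × (0.2500 + 0.0625) ≈ 3.000 × 0.3125 ≈ 0.938 mcg/mL.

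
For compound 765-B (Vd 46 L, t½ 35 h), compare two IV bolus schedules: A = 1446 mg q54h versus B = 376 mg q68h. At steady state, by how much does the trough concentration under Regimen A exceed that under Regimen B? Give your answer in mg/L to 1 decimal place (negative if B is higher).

13.6 mg/L

Regimen A: f = (1/2)^(54/35) ≈ 0.3432; Cmin,ss = (1446/46)·f/(1−f) ≈ 16.426 mg/L.
Regimen B: f = (1/2)^(68/35) ≈ 0.2601; Cmin,ss = (376/46)·f/(1−f) ≈ 2.873 mg/L.
Difference ≈ 16.426 − 2.873 ≈ 13.553 mg/L.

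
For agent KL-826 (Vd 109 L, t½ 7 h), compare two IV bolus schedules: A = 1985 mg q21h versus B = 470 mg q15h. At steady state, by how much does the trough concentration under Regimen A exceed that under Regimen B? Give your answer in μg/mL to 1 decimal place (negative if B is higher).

1.3 μg/mL

Regimen A: f = (1/2)^(21/7) ≈ 0.1250; Cmin,ss = (1985/109)·f/(1−f) ≈ 2.602 μg/mL.
Regimen B: f = (1/2)^(15/7) ≈ 0.2264; Cmin,ss = (470/109)·f/(1−f) ≈ 1.262 μg/mL.
Difference ≈ 2.602 − 1.262 ≈ 1.340 μg/mL.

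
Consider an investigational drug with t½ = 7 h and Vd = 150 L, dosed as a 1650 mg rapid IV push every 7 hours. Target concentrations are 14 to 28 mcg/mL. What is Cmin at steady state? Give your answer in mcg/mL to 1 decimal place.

τ = 7 h = 1 half-life, so f = (1/2)^1 = 0.5.
Accumulation ratio R = 1/(1 − f) = 1/0.5 = 2/1.
Single-dose peak C₀ = D/Vd = 1650/150 = 11 mcg/mL.
Steady-state peak Cmax,ss = C₀·R = 11 × 2/1 ≈ 22.000 mcg/mL.
Steady-state trough Cmin,ss = Cmax,ss·f ≈ 22.000 × 0.5 ≈ 11.000 mcg/mL.
Trough 11.0 mcg/mL vs MEC 14 mcg/mL: subtherapeutic.

11.0 mcg/mL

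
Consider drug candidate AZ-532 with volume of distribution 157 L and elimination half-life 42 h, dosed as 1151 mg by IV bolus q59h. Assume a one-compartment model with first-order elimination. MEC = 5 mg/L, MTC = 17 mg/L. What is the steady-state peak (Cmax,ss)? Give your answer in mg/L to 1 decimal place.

k = ln2/t½ = ln2/42 ≈ 0.016504 h⁻¹; fraction remaining f = e^(−kτ) = e^(−0.016504×59) ≈ 0.3777.
Accumulation ratio R = 1/(1 − f) ≈ 1/0.6223 ≈ 1.6069.
Single-dose peak C₀ = D/Vd = 1151/157 ≈ 7.331 mg/L.
Steady-state peak Cmax,ss = C₀·R ≈ 7.331 × 1.6069 ≈ 11.780 mg/L.
Peak 11.8 mg/L vs MTC 17 mg/L: below toxic threshold.

11.8 mg/L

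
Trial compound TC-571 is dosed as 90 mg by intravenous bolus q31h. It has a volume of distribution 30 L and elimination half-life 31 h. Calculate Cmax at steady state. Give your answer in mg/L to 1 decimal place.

τ = 31 h = 1 half-life, so f = (1/2)^1 = 0.5.
Accumulation ratio R = 1/(1 − f) = 1/0.5 = 2/1.
Single-dose peak C₀ = D/Vd = 90/30 = 3 mg/L.
Steady-state peak Cmax,ss = C₀·R = 3 × 2/1 ≈ 6.000 mg/L.

6.0 mg/L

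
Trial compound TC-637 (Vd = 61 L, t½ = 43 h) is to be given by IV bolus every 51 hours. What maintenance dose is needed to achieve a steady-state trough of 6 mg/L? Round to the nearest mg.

467 mg

τ/t½ = 51/43 ≈ 1.186, so f = (1/2)^(51/43) ≈ 0.439506.
Cmin,ss = (D/Vd)·f/(1−f), so D = Cmin,ss·Vd·(1−f)/f.
D = 6 × 61 × (1−f)/f ≈ 6 × 61 × 1.27528 ≈ 466.75 mg.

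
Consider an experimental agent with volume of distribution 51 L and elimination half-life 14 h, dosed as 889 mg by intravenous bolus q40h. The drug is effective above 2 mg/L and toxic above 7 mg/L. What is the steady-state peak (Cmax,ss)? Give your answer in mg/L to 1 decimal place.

20.2 mg/L

τ/t½ = 40/14 ≈ 2.8571, so fraction remaining f = (1/2)^(40/14) ≈ 0.1380.
At steady state, accumulation factor R = 1/(1 − e^(−kτ)) ≈ 1.1601.
Single-dose peak C₀ = D/Vd = 889/51 ≈ 17.431 mg/L.
Steady-state peak Cmax,ss = C₀·R ≈ 17.431 × 1.1601 ≈ 20.222 mg/L.
Peak 20.2 mg/L vs MTC 7 mg/L: exceeds toxic threshold.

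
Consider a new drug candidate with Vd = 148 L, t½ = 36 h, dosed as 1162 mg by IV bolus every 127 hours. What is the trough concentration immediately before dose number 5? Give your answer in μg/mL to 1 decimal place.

f = (1/2)^(τ/t½) = (1/2)^(127/36) ≈ 0.0867.
C₀ = D/Vd = 1162/148 ≈ 7.851 μg/mL.
Before the 5th dose, 4 doses have been given. Superposition: Cmin = C₀·(f + f² + … + f^4).
≈ 7.851 × (0.0867 + 0.0075 + 0.0007 + 0.0001) ≈ 7.851 × 0.0950 ≈ 0.746 μg/mL.

0.7 μg/mL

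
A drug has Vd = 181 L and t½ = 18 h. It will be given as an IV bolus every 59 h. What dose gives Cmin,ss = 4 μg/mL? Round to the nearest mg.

6298 mg

τ/t½ = 59/18 ≈ 3.2778, so f = (1/2)^(59/18) ≈ 0.103108.
Cmin,ss = (D/Vd)·f/(1−f), so D = Cmin,ss·Vd·(1−f)/f.
D = 4 × 181 × (1−f)/f ≈ 4 × 181 × 8.69857 ≈ 6297.76 mg.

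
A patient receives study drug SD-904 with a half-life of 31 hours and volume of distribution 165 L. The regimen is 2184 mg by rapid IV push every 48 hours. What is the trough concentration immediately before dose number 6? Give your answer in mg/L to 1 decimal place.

f = (1/2)^(τ/t½) = (1/2)^(48/31) ≈ 0.3419.
C₀ = D/Vd = 2184/165 ≈ 13.236 mg/L.
Before the 6th dose, 5 doses have been given. Superposition: Cmin = C₀·(f + f² + … + f^5).
≈ 13.236 × (0.3419 + 0.1169 + 0.0400 + 0.0137 + 0.0047) ≈ 13.236 × 0.5172 ≈ 6.846 mg/L.

6.8 mg/L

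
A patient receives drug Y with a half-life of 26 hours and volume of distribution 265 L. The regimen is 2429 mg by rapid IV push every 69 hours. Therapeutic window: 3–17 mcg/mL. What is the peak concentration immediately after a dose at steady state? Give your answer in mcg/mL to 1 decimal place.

k = ln2/t½ = ln2/26 ≈ 0.026660 h⁻¹; fraction remaining f = e^(−kτ) = e^(−0.026660×69) ≈ 0.1589.
At steady state, accumulation factor R = 1/(1 − e^(−kτ)) ≈ 1.1889.
Single-dose peak C₀ = D/Vd = 2429/265 ≈ 9.166 mcg/mL.
Steady-state peak Cmax,ss = C₀·R ≈ 9.166 × 1.1889 ≈ 10.897 mcg/mL.
Peak 10.9 mcg/mL vs MTC 17 mcg/mL: below toxic threshold.

10.9 mcg/mL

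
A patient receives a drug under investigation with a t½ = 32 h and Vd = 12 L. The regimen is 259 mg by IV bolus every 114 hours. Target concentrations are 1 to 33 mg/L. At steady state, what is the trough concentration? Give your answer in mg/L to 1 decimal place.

Over one 114-h interval, 114/32 ≈ 3.5625 half-lives elapse, leaving f ≈ 0.0846 of each dose.
Each bolus raises the concentration by D/Vd = 259/12 ≈ 21.583 mg/L.
Steady-state trough Cmin,ss = C₀·f/(1−f) ≈ 21.583 × 0.0846/0.9154 ≈ 1.995 mg/L.
Trough 2.0 mg/L vs MEC 1 mg/L: adequate.

2.0 mg/L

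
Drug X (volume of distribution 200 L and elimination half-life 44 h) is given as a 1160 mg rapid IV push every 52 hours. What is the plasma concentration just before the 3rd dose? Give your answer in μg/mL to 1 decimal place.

f = (1/2)^(τ/t½) = (1/2)^(52/44) ≈ 0.4408.
C₀ = D/Vd = 1160/200 ≈ 5.800 μg/mL.
Before the 3rd dose, 2 doses have been given. Superposition: Cmin = C₀·(f + f²).
≈ 5.800 × (0.4408 + 0.1943) ≈ 5.800 × 0.6351 ≈ 3.684 μg/mL.

3.7 μg/mL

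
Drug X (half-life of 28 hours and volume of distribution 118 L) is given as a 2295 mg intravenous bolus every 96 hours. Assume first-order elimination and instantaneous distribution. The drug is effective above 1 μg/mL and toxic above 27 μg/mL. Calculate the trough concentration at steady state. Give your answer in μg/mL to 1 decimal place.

k = ln2/t½ = ln2/28 ≈ 0.024755 h⁻¹; fraction remaining f = e^(−kτ) = e^(−0.024755×96) ≈ 0.0929.
Accumulation ratio R = 1/(1 − f) ≈ 1/0.9071 ≈ 1.1024.
Each bolus raises the concentration by D/Vd = 2295/118 ≈ 19.449 μg/mL.
Steady-state peak Cmax,ss = C₀·R ≈ 19.449 × 1.1024 ≈ 21.441 μg/mL.
One interval later, Cmin,ss = Cmax,ss·e^(−kτ) ≈ 21.441 × 0.0929 ≈ 1.992 μg/mL.
Trough 2.0 μg/mL vs MEC 1 μg/mL: adequate.

2.0 μg/mL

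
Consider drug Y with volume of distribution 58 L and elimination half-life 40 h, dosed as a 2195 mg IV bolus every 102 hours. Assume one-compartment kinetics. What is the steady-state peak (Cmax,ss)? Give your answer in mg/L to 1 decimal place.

Over one 102-h interval, 102/40 ≈ 2.55 half-lives elapse, leaving f ≈ 0.1708 of each dose.
At steady state, accumulation factor R = 1/(1 − e^(−kτ)) ≈ 1.2060.
Each bolus raises the concentration by D/Vd = 2195/58 ≈ 37.845 mg/L.
Steady-state peak Cmax,ss = C₀·R ≈ 37.845 × 1.2060 ≈ 45.641 mg/L.

45.6 mg/L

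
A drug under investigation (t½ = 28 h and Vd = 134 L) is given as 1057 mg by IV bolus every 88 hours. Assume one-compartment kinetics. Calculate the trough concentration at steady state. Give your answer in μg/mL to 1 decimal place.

1.0 μg/mL

k = ln2/t½ = ln2/28 ≈ 0.024755 h⁻¹; fraction remaining f = e^(−kτ) = e^(−0.024755×88) ≈ 0.1132.
At steady state, accumulation factor R = 1/(1 − e^(−kτ)) ≈ 1.1276.
Each bolus raises the concentration by D/Vd = 1057/134 ≈ 7.888 μg/mL.
Steady-state peak Cmax,ss = C₀·R ≈ 7.888 × 1.1276 ≈ 8.895 μg/mL.
One interval later, Cmin,ss = Cmax,ss·e^(−kτ) ≈ 8.895 × 0.1132 ≈ 1.007 μg/mL.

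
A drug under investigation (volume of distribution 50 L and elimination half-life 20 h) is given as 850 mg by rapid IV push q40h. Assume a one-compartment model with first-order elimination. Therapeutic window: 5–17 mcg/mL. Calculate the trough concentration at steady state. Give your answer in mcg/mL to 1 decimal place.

The dosing interval is 2 half-lives, so f = 2^(−2) = 0.25.
At steady state, R = 1/(1 − 0.25) = 4/3.
Single-dose peak C₀ = D/Vd = 850/50 = 17 mcg/mL.
Steady-state peak Cmax,ss = C₀·R = 17 × 4/3 ≈ 22.667 mcg/mL.
Steady-state trough Cmin,ss = Cmax,ss·f ≈ 22.667 × 0.25 ≈ 5.667 mcg/mL.
Trough 5.7 mcg/mL vs MEC 5 mcg/mL: adequate.

5.7 mcg/mL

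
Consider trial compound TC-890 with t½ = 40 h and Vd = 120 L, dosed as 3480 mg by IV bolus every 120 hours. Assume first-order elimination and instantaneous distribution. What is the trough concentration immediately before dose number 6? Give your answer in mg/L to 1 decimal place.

f = (1/2)^(τ/t½) = (1/2)^(120/40) ≈ 0.1250.
C₀ = D/Vd = 3480/120 ≈ 29.000 mg/L.
Before the 6th dose, 5 doses have been given. Superposition: Cmin = C₀·(f + f² + … + f^5).
≈ 29.000 × (0.1250 + 0.0156 + 0.0020 + 0.0002 + 0.0000) ≈ 29.000 × 0.1428 ≈ 4.141 mg/L.

4.1 mg/L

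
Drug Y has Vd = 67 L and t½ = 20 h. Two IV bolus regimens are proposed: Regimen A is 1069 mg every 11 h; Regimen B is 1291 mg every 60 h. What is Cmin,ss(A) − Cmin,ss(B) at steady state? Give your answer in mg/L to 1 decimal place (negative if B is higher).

Regimen A: f = (1/2)^(11/20) ≈ 0.6830; Cmin,ss = (1069/67)·f/(1−f) ≈ 34.377 mg/L.
Regimen B: f = (1/2)^(60/20) ≈ 0.1250; Cmin,ss = (1291/67)·f/(1−f) ≈ 2.753 mg/L.
Difference ≈ 34.377 − 2.753 ≈ 31.624 mg/L.

31.6 mg/L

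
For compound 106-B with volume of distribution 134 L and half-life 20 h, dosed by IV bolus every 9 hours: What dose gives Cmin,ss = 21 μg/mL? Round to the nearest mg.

1030 mg

τ/t½ = 9/20 ≈ 0.45, so f = (1/2)^(9/20) ≈ 0.732043.
Cmin,ss = (D/Vd)·f/(1−f), so D = Cmin,ss·Vd·(1−f)/f.
D = 21 × 134 × (1−f)/f ≈ 21 × 134 × 0.36604 ≈ 1030.04 mg.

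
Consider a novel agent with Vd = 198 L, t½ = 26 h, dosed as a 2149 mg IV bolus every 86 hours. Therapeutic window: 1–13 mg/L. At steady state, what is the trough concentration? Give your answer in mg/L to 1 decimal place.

1.2 mg/L

k = ln2/t½ = ln2/26 ≈ 0.026660 h⁻¹; fraction remaining f = e^(−kτ) = e^(−0.026660×86) ≈ 0.1010.
Accumulation ratio R = 1/(1 − f) ≈ 1/0.8990 ≈ 1.1123.
Each bolus raises the concentration by D/Vd = 2149/198 ≈ 10.854 mg/L.
Cmax,ss = C₀/(1 − f) ≈ 10.854/0.8990 ≈ 12.073 mg/L.
Steady-state trough Cmin,ss = Cmax,ss·f ≈ 12.073 × 0.1010 ≈ 1.219 mg/L.
Trough 1.2 mg/L vs MEC 1 mg/L: adequate.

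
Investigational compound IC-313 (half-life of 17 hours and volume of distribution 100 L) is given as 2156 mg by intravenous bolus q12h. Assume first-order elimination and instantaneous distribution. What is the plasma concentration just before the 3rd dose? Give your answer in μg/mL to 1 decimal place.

f = (1/2)^(τ/t½) = (1/2)^(12/17) ≈ 0.6131.
C₀ = D/Vd = 2156/100 ≈ 21.560 μg/mL.
Before the 3rd dose, 2 doses have been given. Superposition: Cmin = C₀·(f + f²).
≈ 21.560 × (0.6131 + 0.3759) ≈ 21.560 × 0.9890 ≈ 21.323 μg/mL.

21.3 μg/mL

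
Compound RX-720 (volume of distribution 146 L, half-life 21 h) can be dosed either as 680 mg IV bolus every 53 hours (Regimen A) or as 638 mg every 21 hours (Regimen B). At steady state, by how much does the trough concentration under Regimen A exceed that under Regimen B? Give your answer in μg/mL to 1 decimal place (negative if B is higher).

Regimen A: f = (1/2)^(53/21) ≈ 0.1739; Cmin,ss = (680/146)·f/(1−f) ≈ 0.980 μg/mL.
Regimen B: f = (1/2)^(21/21) ≈ 0.5000; Cmin,ss = (638/146)·f/(1−f) ≈ 4.370 μg/mL.
Difference ≈ 0.980 − 4.370 ≈ -3.390 μg/mL.

-3.4 μg/mL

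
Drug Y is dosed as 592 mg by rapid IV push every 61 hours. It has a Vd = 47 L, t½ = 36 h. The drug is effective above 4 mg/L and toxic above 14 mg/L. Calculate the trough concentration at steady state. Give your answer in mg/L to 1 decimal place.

τ/t½ = 61/36 ≈ 1.6944, so fraction remaining f = (1/2)^(61/36) ≈ 0.3090.
Accumulation ratio R = 1/(1 − f) ≈ 1/0.6910 ≈ 1.4472.
Each bolus raises the concentration by D/Vd = 592/47 ≈ 12.596 mg/L.
Cmax,ss = C₀/(1 − f) ≈ 12.596/0.6910 ≈ 18.229 mg/L.
Steady-state trough Cmin,ss = Cmax,ss·f ≈ 18.229 × 0.3090 ≈ 5.633 mg/L.
Trough 5.6 mg/L vs MEC 4 mg/L: adequate.

5.6 mg/L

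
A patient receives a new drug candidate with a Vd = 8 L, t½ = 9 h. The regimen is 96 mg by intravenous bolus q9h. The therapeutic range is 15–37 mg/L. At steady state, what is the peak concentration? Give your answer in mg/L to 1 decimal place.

τ = 9 h = 1 half-life, so f = (1/2)^1 = 0.5.
At steady state, R = 1/(1 − 0.5) = 2/1.
Single-dose peak C₀ = D/Vd = 96/8 = 12 mg/L.
Steady-state peak Cmax,ss = C₀·R = 12 × 2/1 ≈ 24.000 mg/L.
Peak 24.0 mg/L vs MTC 37 mg/L: below toxic threshold.

24.0 mg/L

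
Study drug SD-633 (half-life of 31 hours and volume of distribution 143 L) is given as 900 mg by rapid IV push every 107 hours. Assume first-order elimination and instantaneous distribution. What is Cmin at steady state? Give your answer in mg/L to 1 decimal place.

Over one 107-h interval, 107/31 ≈ 3.4516 half-lives elapse, leaving f ≈ 0.0914 of each dose.
At steady state, accumulation factor R = 1/(1 − e^(−kτ)) ≈ 1.1006.
Each bolus raises the concentration by D/Vd = 900/143 ≈ 6.294 mg/L.
Steady-state peak Cmax,ss = C₀·R ≈ 6.294 × 1.1006 ≈ 6.927 mg/L.
Steady-state trough Cmin,ss = Cmax,ss·f ≈ 6.927 × 0.0914 ≈ 0.633 mg/L.

0.6 mg/L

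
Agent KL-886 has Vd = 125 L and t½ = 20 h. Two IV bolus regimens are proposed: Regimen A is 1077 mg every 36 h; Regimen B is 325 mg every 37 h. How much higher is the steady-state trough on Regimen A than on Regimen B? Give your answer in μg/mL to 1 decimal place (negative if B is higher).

Regimen A: f = (1/2)^(36/20) ≈ 0.2872; Cmin,ss = (1077/125)·f/(1−f) ≈ 3.472 μg/mL.
Regimen B: f = (1/2)^(37/20) ≈ 0.2774; Cmin,ss = (325/125)·f/(1−f) ≈ 0.998 μg/mL.
Difference ≈ 3.472 − 0.998 ≈ 2.474 μg/mL.

2.5 μg/mL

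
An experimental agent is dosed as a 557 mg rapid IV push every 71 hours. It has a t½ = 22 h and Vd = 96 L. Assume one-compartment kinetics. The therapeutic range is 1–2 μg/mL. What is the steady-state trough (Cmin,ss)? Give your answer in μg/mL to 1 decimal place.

0.7 μg/mL

Over one 71-h interval, 71/22 ≈ 3.2273 half-lives elapse, leaving f ≈ 0.1068 of each dose.
Accumulation ratio R = 1/(1 − f) ≈ 1/0.8932 ≈ 1.1196.
Each bolus raises the concentration by D/Vd = 557/96 ≈ 5.802 μg/mL.
Steady-state peak Cmax,ss = C₀·R ≈ 5.802 × 1.1196 ≈ 6.496 μg/mL.
Steady-state trough Cmin,ss = Cmax,ss·f ≈ 6.496 × 0.1068 ≈ 0.694 μg/mL.
Trough 0.7 μg/mL vs MEC 1 μg/mL: subtherapeutic.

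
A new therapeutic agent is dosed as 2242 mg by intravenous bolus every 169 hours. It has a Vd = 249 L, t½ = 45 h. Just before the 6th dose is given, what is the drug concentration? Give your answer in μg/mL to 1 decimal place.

0.7 μg/mL

f = (1/2)^(τ/t½) = (1/2)^(169/45) ≈ 0.0740.
C₀ = D/Vd = 2242/249 ≈ 9.004 μg/mL.
Before the 6th dose, 5 doses have been given. Superposition: Cmin = C₀·(f + f² + … + f^5).
≈ 9.004 × (0.0740 + 0.0055 + 0.0004 + 0.0000 + 0.0000) ≈ 9.004 × 0.0799 ≈ 0.719 μg/mL.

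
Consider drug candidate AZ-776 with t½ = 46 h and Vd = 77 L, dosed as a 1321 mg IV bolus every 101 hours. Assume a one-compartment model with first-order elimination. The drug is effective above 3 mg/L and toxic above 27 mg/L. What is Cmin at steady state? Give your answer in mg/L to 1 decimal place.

4.8 mg/L

k = ln2/t½ = ln2/46 ≈ 0.015068 h⁻¹; fraction remaining f = e^(−kτ) = e^(−0.015068×101) ≈ 0.2183.
Accumulation ratio R = 1/(1 − f) ≈ 1/0.7817 ≈ 1.2793.
Single-dose peak C₀ = D/Vd = 1321/77 ≈ 17.156 mg/L.
Cmax,ss = C₀/(1 − f) ≈ 17.156/0.7817 ≈ 21.947 mg/L.
One interval later, Cmin,ss = Cmax,ss·e^(−kτ) ≈ 21.947 × 0.2183 ≈ 4.791 mg/L.
Trough 4.8 mg/L vs MEC 3 mg/L: adequate.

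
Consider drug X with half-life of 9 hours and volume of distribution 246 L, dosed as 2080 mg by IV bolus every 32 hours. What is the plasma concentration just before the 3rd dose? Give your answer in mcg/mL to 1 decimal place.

0.8 mcg/mL

f = (1/2)^(τ/t½) = (1/2)^(32/9) ≈ 0.0850.
C₀ = D/Vd = 2080/246 ≈ 8.455 mcg/mL.
Before the 3rd dose, 2 doses have been given. Superposition: Cmin = C₀·(f + f²).
≈ 8.455 × (0.0850 + 0.0072) ≈ 8.455 × 0.0922 ≈ 0.780 mcg/mL.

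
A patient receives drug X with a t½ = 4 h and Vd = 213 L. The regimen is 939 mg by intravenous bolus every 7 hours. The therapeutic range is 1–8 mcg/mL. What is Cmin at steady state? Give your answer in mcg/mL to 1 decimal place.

Over one 7-h interval, 7/4 ≈ 1.75 half-lives elapse, leaving f ≈ 0.2973 of each dose.
Accumulation ratio R = 1/(1 − f) ≈ 1/0.7027 ≈ 1.4231.
Single-dose peak C₀ = D/Vd = 939/213 ≈ 4.408 mcg/mL.
Cmax,ss = C₀/(1 − f) ≈ 4.408/0.7027 ≈ 6.273 mcg/mL.
Steady-state trough Cmin,ss = Cmax,ss·f ≈ 6.273 × 0.2973 ≈ 1.865 mcg/mL.
Trough 1.9 mcg/mL vs MEC 1 mcg/mL: adequate.

1.9 mcg/mL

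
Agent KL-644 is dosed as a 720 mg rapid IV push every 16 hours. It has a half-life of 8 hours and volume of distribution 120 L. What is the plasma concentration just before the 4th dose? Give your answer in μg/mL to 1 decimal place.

2.0 μg/mL

f = (1/2)^(τ/t½) = (1/2)^(16/8) ≈ 0.2500.
C₀ = D/Vd = 720/120 ≈ 6.000 μg/mL.
Before the 4th dose, 3 doses have been given. Superposition: Cmin = C₀·(f + f² + … + f^3).
≈ 6.000 × (0.2500 + 0.0625 + 0.0156) ≈ 6.000 × 0.3281 ≈ 1.969 μg/mL.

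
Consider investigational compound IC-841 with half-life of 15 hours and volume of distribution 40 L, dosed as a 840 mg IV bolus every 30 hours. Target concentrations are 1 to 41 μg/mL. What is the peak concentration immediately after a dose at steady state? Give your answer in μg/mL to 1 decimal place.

τ = 30 h = 2 half-lives, so f = (1/2)^2 = 0.25.
Accumulation ratio R = 1/(1 − f) = 1/0.75 = 4/3.
Single-dose peak C₀ = D/Vd = 840/40 = 21 μg/mL.
Steady-state peak Cmax,ss = C₀·R = 21 × 4/3 ≈ 28.000 μg/mL.
Peak 28.0 μg/mL vs MTC 41 μg/mL: below toxic threshold.

28.0 μg/mL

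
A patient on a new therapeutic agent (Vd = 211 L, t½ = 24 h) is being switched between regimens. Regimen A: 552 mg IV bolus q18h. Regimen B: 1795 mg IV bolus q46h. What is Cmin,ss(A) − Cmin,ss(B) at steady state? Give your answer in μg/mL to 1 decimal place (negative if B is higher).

0.8 μg/mL

Regimen A: f = (1/2)^(18/24) ≈ 0.5946; Cmin,ss = (552/211)·f/(1−f) ≈ 3.837 μg/mL.
Regimen B: f = (1/2)^(46/24) ≈ 0.2649; Cmin,ss = (1795/211)·f/(1−f) ≈ 3.066 μg/mL.
Difference ≈ 3.837 − 3.066 ≈ 0.771 μg/mL.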